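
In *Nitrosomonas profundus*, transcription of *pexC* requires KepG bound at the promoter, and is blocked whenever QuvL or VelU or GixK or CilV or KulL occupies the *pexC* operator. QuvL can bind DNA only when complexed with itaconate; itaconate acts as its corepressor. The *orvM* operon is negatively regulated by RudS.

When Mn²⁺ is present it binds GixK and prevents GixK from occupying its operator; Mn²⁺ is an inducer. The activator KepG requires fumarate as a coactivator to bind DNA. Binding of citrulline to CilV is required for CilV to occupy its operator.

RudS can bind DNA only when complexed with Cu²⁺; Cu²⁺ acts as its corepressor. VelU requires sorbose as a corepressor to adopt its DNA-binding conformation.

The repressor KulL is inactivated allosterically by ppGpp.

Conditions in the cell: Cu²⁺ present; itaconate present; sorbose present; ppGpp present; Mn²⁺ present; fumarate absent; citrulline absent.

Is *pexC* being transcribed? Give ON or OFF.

Itaconate is present, so QuvL is active.
Fumarate is absent, so KepG is inactive.
Sorbose is present, so VelU is active.
Mn²⁺ is present, so GixK is inactive.
Citrulline is absent, so CilV is inactive.
ppGpp is present, so KulL is inactive.
With repressor QuvL bound, *pexC* is not transcribed.

OFF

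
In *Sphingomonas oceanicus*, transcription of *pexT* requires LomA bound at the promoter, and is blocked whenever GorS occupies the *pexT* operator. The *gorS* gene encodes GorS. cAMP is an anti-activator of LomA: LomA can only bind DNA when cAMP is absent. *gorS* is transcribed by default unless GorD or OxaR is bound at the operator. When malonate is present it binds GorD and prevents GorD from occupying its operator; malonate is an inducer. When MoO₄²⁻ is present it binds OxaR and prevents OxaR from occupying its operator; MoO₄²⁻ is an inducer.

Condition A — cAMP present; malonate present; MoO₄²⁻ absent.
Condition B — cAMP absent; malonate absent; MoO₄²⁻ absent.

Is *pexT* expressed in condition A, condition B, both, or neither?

Condition A:
cAMP is present, so LomA is inactive.
Malonate is present, so GorD is inactive.
MoO₄²⁻ is absent, so OxaR is active.
With repressor OxaR bound, *gorS* is not transcribed.
So GorS is not produced.
Required activator LomA is absent, so *pexT* is not transcribed.
→ *pexT* is OFF in A.
Condition B:
cAMP is absent, so LomA is active.
Malonate is absent, so GorD is active.
MoO₄²⁻ is absent, so OxaR is active.
With repressor GorD bound, *gorS* is not transcribed.
So GorS is not produced.
No repressor is bound and LomA is active, so *pexT* is transcribed.
→ *pexT* is ON in B.

B only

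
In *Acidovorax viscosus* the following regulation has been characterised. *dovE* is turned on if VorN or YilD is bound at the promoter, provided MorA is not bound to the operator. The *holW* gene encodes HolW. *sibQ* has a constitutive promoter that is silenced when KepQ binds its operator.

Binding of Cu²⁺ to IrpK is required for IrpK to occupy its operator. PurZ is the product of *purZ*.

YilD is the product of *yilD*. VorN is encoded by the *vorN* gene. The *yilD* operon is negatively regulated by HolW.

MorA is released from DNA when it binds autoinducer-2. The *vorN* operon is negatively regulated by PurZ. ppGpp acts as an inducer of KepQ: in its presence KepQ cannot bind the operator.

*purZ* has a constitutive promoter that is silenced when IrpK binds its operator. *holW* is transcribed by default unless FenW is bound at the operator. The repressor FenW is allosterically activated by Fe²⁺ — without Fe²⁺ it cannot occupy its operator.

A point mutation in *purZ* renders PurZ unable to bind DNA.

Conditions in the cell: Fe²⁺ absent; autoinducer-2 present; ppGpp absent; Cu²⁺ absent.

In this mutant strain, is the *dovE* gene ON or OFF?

Autoinducer-2 is present, so MorA is inactive.
PurZ is non-functional in this strain, so it has no effect.
With no repressor bound, *vorN* is transcribed.
So VorN is produced and active.
Fe²⁺ is absent, so FenW is inactive.
With no repressor bound, *holW* is transcribed.
So HolW is produced and active.
With repressor HolW bound, *yilD* is not transcribed.
So YilD is not produced.
Activator VorN is present, so *dovE* is transcribed.

ON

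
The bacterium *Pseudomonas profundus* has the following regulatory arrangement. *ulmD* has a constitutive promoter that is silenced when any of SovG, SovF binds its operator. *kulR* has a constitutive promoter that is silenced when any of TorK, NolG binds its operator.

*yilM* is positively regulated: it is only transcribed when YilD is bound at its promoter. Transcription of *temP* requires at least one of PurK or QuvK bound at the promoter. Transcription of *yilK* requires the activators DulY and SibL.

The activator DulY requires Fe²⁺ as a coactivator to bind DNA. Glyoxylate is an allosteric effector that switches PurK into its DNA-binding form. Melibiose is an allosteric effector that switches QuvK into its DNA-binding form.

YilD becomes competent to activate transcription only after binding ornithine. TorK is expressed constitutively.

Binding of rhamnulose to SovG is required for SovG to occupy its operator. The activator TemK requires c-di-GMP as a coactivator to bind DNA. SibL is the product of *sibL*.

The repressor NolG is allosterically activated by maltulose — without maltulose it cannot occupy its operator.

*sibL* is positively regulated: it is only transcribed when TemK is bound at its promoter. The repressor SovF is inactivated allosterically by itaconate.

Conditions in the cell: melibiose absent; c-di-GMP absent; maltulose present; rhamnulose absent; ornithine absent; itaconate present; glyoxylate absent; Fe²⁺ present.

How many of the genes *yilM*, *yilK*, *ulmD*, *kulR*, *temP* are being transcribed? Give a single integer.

Ornithine is absent, so YilD is inactive.
Required activator YilD is absent, so *yilM* is not transcribed.
→ *yilM* is OFF.
Fe²⁺ is present, so DulY is active.
c-di-GMP is absent, so TemK is inactive.
Required activator TemK is absent, so *sibL* is not transcribed.
So SibL is not produced.
Required activator SibL is absent, so *yilK* is not transcribed.
→ *yilK* is OFF.
Rhamnulose is absent, so SovG is inactive.
Itaconate is present, so SovF is inactive.
With no repressor bound, *ulmD* is transcribed.
→ *ulmD* is ON.
TorK is produced constitutively and is active.
Maltulose is present, so NolG is active.
With repressor TorK bound, *kulR* is not transcribed.
→ *kulR* is OFF.
Glyoxylate is absent, so PurK is inactive.
Melibiose is absent, so QuvK is inactive.
No activator is available at the *temP* promoter, so *temP* is not transcribed.
→ *temP* is OFF.
1 of the 5 genes is transcribed.

1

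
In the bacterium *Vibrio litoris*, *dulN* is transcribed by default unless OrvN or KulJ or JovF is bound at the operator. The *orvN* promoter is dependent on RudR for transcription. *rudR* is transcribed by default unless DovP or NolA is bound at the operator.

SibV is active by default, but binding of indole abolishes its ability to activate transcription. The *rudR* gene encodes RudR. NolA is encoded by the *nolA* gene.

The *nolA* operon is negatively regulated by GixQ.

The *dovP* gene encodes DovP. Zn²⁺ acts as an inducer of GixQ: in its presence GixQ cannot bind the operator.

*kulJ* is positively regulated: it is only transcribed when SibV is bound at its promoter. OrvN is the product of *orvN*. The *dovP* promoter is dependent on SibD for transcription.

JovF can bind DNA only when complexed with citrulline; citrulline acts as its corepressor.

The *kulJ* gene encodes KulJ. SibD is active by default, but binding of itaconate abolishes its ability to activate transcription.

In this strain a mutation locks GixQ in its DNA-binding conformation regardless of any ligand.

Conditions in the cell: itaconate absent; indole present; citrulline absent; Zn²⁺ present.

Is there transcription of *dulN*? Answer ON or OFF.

Itaconate is absent, so SibD is active.
No repressor is bound and SibD is active, so *dovP* is transcribed.
So DovP is produced and active.
GixQ is constitutively active in this strain.
With repressor GixQ bound, *nolA* is not transcribed.
So NolA is not produced.
With repressor DovP bound, *rudR* is not transcribed.
So RudR is not produced.
Required activator RudR is absent, so *orvN* is not transcribed.
So OrvN is not produced.
Indole is present, so SibV is inactive.
Required activator SibV is absent, so *kulJ* is not transcribed.
So KulJ is not produced.
Citrulline is absent, so JovF is inactive.
With no repressor bound, *dulN* is transcribed.

ON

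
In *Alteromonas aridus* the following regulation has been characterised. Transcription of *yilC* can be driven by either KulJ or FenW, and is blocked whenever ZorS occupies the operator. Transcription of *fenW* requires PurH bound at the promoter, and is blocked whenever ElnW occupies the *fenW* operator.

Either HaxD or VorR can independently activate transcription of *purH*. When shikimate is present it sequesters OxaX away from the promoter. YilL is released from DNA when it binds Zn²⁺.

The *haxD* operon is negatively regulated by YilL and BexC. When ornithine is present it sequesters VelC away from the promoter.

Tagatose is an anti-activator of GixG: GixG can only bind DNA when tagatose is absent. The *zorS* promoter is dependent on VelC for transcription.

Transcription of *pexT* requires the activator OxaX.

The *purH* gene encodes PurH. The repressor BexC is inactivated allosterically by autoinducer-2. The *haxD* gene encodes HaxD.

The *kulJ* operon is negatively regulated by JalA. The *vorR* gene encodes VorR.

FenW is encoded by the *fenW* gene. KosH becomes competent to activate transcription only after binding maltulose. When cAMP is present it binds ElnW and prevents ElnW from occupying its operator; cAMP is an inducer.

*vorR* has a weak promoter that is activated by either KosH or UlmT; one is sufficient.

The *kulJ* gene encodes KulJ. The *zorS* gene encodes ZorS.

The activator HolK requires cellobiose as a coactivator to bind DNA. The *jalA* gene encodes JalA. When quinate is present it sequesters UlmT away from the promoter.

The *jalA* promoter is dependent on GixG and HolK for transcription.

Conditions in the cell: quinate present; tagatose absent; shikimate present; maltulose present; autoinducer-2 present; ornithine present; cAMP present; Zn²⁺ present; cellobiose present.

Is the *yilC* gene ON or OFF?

Tagatose is absent, so GixG is active.
Cellobiose is present, so HolK is active.
No repressor is bound and GixG and HolK are active, so *jalA* is transcribed.
So JalA is produced and active.
With repressor JalA bound, *kulJ* is not transcribed.
So KulJ is not produced.
Ornithine is present, so VelC is inactive.
Required activator VelC is absent, so *zorS* is not transcribed.
So ZorS is not produced.
Zn²⁺ is present, so YilL is inactive.
Autoinducer-2 is present, so BexC is inactive.
With no repressor bound, *haxD* is transcribed.
So HaxD is produced and active.
Maltulose is present, so KosH is active.
Quinate is present, so UlmT is inactive.
Activator KosH is present, so *vorR* is transcribed.
So VorR is produced and active.
Activator HaxD is present, so *purH* is transcribed.
So PurH is produced and active.
cAMP is present, so ElnW is inactive.
No repressor is bound and PurH is active, so *fenW* is transcribed.
So FenW is produced and active.
Activator FenW is present, so *yilC* is transcribed.

ON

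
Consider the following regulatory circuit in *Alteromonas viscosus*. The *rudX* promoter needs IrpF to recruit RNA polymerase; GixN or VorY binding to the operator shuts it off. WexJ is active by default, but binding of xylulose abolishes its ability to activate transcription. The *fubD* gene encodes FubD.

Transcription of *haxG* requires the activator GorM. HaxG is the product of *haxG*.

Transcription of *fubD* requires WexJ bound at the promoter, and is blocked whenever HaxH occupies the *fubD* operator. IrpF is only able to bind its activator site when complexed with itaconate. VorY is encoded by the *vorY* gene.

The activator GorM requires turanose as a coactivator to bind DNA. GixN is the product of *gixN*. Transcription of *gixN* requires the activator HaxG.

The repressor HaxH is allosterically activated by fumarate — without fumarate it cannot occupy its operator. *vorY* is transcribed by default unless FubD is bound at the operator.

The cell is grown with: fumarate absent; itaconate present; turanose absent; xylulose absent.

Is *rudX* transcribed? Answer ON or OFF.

ON

Itaconate is present, so IrpF is active.
Turanose is absent, so GorM is inactive.
Required activator GorM is absent, so *haxG* is not transcribed.
So HaxG is not produced.
Required activator HaxG is absent, so *gixN* is not transcribed.
So GixN is not produced.
Xylulose is absent, so WexJ is active.
Fumarate is absent, so HaxH is inactive.
No repressor is bound and WexJ is active, so *fubD* is transcribed.
So FubD is produced and active.
With repressor FubD bound, *vorY* is not transcribed.
So VorY is not produced.
No repressor is bound and IrpF is active, so *rudX* is transcribed.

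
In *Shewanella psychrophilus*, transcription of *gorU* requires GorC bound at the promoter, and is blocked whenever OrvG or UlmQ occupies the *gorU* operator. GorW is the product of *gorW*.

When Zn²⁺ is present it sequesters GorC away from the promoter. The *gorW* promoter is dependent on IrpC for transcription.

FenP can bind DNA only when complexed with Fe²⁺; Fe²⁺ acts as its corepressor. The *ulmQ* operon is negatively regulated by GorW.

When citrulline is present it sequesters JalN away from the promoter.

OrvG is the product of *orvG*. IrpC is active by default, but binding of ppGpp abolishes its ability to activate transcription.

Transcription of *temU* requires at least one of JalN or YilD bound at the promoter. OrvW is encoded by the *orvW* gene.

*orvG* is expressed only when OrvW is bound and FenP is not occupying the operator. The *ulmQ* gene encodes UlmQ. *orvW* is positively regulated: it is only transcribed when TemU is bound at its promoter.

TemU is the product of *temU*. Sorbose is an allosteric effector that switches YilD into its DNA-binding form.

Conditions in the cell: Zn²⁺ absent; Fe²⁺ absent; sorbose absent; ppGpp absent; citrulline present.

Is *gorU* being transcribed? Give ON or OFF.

ON

Citrulline is present, so JalN is inactive.
Sorbose is absent, so YilD is inactive.
No activator is available at the *temU* promoter, so *temU* is not transcribed.
So TemU is not produced.
Required activator TemU is absent, so *orvW* is not transcribed.
So OrvW is not produced.
Fe²⁺ is absent, so FenP is inactive.
Required activator OrvW is absent, so *orvG* is not transcribed.
So OrvG is not produced.
Zn²⁺ is absent, so GorC is active.
ppGpp is absent, so IrpC is active.
No repressor is bound and IrpC is active, so *gorW* is transcribed.
So GorW is produced and active.
With repressor GorW bound, *ulmQ* is not transcribed.
So UlmQ is not produced.
No repressor is bound and GorC is active, so *gorU* is transcribed.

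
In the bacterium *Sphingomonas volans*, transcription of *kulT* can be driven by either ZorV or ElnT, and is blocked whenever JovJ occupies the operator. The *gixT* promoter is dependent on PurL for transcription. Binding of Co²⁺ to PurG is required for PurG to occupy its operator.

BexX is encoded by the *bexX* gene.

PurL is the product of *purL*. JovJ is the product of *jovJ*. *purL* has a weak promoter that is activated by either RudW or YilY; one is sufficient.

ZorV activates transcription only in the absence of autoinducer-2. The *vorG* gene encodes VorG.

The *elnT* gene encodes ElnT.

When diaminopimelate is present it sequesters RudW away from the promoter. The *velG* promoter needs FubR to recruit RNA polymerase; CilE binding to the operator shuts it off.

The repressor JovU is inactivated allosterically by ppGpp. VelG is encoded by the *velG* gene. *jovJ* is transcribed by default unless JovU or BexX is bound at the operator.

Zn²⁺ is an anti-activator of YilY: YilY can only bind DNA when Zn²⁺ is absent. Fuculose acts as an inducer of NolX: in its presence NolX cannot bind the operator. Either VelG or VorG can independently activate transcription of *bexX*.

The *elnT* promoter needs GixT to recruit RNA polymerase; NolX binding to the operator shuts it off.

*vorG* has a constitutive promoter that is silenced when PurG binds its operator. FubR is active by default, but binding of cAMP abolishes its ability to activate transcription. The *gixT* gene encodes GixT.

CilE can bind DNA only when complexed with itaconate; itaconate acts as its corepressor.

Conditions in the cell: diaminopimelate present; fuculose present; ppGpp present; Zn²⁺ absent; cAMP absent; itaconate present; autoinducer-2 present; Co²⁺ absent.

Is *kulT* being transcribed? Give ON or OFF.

ON

ppGpp is present, so JovU is inactive.
Itaconate is present, so CilE is active.
cAMP is absent, so FubR is active.
With repressor CilE bound, *velG* is not transcribed.
So VelG is not produced.
Co²⁺ is absent, so PurG is inactive.
With no repressor bound, *vorG* is transcribed.
So VorG is produced and active.
Activator VorG is present, so *bexX* is transcribed.
So BexX is produced and active.
With repressor BexX bound, *jovJ* is not transcribed.
So JovJ is not produced.
Autoinducer-2 is present, so ZorV is inactive.
Diaminopimelate is present, so RudW is inactive.
Zn²⁺ is absent, so YilY is active.
Activator YilY is present, so *purL* is transcribed.
So PurL is produced and active.
No repressor is bound and PurL is active, so *gixT* is transcribed.
So GixT is produced and active.
Fuculose is present, so NolX is inactive.
No repressor is bound and GixT is active, so *elnT* is transcribed.
So ElnT is produced and active.
Activator ElnT is present, so *kulT* is transcribed.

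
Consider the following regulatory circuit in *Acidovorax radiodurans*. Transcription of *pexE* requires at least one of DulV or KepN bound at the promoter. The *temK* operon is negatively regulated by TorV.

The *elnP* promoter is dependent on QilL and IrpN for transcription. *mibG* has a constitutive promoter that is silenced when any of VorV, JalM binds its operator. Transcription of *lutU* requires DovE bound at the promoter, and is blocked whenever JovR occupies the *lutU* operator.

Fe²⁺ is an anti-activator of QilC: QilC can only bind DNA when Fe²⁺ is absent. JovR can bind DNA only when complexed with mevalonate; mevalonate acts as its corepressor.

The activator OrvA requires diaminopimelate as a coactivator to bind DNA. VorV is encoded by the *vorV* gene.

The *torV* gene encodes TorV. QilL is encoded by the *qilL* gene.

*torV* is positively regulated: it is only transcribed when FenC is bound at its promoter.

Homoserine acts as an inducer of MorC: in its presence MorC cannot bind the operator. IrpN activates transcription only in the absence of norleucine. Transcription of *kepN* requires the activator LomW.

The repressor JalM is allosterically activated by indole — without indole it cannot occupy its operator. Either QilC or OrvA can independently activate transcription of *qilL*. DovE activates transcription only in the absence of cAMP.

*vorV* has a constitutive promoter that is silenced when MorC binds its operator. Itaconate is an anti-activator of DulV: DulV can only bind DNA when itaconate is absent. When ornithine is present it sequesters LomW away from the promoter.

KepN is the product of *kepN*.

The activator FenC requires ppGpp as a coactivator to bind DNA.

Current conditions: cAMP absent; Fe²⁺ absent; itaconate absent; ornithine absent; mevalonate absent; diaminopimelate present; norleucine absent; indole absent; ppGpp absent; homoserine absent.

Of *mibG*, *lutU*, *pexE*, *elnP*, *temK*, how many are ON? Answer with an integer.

Homoserine is absent, so MorC is active.
With repressor MorC bound, *vorV* is not transcribed.
So VorV is not produced.
Indole is absent, so JalM is inactive.
With no repressor bound, *mibG* is transcribed.
→ *mibG* is ON.
cAMP is absent, so DovE is active.
Mevalonate is absent, so JovR is inactive.
No repressor is bound and DovE is active, so *lutU* is transcribed.
→ *lutU* is ON.
Itaconate is absent, so DulV is active.
Ornithine is absent, so LomW is active.
No repressor is bound and LomW is active, so *kepN* is transcribed.
So KepN is produced and active.
Activator DulV is present, so *pexE* is transcribed.
→ *pexE* is ON.
Fe²⁺ is absent, so QilC is active.
Diaminopimelate is present, so OrvA is active.
Activator QilC is present, so *qilL* is transcribed.
So QilL is produced and active.
Norleucine is absent, so IrpN is active.
No repressor is bound and QilL and IrpN are active, so *elnP* is transcribed.
→ *elnP* is ON.
ppGpp is absent, so FenC is inactive.
Required activator FenC is absent, so *torV* is not transcribed.
So TorV is not produced.
With no repressor bound, *temK* is transcribed.
→ *temK* is ON.
5 of the 5 genes are transcribed.

5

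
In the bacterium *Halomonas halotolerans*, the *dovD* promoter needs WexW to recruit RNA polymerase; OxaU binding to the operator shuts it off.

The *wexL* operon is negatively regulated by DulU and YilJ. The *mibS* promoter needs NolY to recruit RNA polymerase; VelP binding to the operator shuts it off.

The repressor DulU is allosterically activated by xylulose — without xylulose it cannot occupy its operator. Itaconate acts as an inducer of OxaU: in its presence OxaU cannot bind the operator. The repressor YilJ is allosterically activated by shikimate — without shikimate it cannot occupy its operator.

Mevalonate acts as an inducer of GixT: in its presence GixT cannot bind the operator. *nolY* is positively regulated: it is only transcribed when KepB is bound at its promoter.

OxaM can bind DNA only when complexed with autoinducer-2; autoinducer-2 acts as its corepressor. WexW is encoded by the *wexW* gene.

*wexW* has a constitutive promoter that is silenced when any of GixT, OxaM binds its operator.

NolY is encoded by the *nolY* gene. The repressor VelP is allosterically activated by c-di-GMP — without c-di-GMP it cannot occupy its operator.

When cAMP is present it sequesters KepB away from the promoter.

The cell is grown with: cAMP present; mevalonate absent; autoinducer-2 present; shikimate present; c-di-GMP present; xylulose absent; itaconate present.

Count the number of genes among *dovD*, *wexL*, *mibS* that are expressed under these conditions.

Mevalonate is absent, so GixT is active.
Autoinducer-2 is present, so OxaM is active.
With repressor GixT bound, *wexW* is not transcribed.
So WexW is not produced.
Itaconate is present, so OxaU is inactive.
Required activator WexW is absent, so *dovD* is not transcribed.
→ *dovD* is OFF.
Xylulose is absent, so DulU is inactive.
Shikimate is present, so YilJ is active.
With repressor YilJ bound, *wexL* is not transcribed.
→ *wexL* is OFF.
c-di-GMP is present, so VelP is active.
cAMP is present, so KepB is inactive.
Required activator KepB is absent, so *nolY* is not transcribed.
So NolY is not produced.
With repressor VelP bound, *mibS* is not transcribed.
→ *mibS* is OFF.
0 of the 3 genes are transcribed.

0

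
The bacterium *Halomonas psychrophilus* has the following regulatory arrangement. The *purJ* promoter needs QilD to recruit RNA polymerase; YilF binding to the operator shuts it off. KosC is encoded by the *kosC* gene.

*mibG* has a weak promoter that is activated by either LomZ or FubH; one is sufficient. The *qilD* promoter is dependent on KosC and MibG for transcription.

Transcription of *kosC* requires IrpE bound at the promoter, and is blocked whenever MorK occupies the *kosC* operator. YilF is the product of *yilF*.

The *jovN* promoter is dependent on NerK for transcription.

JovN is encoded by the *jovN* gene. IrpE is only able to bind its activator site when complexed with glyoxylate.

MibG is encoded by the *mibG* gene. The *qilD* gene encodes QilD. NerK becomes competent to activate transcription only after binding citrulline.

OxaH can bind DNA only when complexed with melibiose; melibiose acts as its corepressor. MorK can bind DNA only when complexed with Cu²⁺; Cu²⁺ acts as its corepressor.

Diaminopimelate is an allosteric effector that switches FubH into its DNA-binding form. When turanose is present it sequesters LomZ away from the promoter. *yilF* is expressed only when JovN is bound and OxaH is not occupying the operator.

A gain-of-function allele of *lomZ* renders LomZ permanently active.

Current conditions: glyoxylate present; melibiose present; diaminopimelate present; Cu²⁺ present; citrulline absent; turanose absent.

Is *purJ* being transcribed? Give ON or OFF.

OFF

Glyoxylate is present, so IrpE is active.
Cu²⁺ is present, so MorK is active.
With repressor MorK bound, *kosC* is not transcribed.
So KosC is not produced.
LomZ is constitutively active in this strain.
Diaminopimelate is present, so FubH is active.
Activator LomZ is present, so *mibG* is transcribed.
So MibG is produced and active.
Required activator KosC is absent, so *qilD* is not transcribed.
So QilD is not produced.
Melibiose is present, so OxaH is active.
Citrulline is absent, so NerK is inactive.
Required activator NerK is absent, so *jovN* is not transcribed.
So JovN is not produced.
With repressor OxaH bound, *yilF* is not transcribed.
So YilF is not produced.
Required activator QilD is absent, so *purJ* is not transcribed.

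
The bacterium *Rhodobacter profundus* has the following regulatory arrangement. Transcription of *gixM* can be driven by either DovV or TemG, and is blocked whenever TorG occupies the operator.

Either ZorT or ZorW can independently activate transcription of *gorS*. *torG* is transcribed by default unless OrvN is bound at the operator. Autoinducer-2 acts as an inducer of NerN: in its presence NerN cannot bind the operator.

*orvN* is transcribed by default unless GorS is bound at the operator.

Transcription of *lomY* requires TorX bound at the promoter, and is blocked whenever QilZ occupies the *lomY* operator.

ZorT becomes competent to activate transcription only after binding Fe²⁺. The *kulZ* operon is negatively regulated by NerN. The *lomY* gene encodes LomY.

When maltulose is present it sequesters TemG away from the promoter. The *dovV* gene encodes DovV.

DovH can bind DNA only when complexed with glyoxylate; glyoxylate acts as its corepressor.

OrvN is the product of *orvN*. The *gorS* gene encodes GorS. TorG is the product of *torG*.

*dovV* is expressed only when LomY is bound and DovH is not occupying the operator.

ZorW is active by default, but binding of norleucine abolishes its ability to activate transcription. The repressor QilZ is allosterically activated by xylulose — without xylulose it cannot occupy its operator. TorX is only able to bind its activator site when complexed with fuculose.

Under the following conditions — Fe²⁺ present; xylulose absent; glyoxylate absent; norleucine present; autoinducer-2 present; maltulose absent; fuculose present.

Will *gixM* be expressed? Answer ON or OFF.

Glyoxylate is absent, so DovH is inactive.
Fuculose is present, so TorX is active.
Xylulose is absent, so QilZ is inactive.
No repressor is bound and TorX is active, so *lomY* is transcribed.
So LomY is produced and active.
No repressor is bound and LomY is active, so *dovV* is transcribed.
So DovV is produced and active.
Maltulose is absent, so TemG is active.
Fe²⁺ is present, so ZorT is active.
Norleucine is present, so ZorW is inactive.
Activator ZorT is present, so *gorS* is transcribed.
So GorS is produced and active.
With repressor GorS bound, *orvN* is not transcribed.
So OrvN is not produced.
With no repressor bound, *torG* is transcribed.
So TorG is produced and active.
With repressor TorG bound, *gixM* is not transcribed.

OFF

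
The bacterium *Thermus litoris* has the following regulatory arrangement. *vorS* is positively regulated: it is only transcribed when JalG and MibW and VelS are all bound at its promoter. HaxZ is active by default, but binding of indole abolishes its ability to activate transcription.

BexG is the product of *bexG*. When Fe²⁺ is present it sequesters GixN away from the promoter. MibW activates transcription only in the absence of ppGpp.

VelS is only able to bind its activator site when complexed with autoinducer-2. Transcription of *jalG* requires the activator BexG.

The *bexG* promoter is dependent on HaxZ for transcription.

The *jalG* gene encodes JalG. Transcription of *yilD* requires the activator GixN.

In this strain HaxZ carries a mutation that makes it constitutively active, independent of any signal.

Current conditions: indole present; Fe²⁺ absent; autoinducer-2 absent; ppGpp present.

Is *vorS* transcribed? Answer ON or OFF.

HaxZ is constitutively active in this strain.
No repressor is bound and HaxZ is active, so *bexG* is transcribed.
So BexG is produced and active.
No repressor is bound and BexG is active, so *jalG* is transcribed.
So JalG is produced and active.
ppGpp is present, so MibW is inactive.
Autoinducer-2 is absent, so VelS is inactive.
Required activator MibW is absent, so *vorS* is not transcribed.

OFF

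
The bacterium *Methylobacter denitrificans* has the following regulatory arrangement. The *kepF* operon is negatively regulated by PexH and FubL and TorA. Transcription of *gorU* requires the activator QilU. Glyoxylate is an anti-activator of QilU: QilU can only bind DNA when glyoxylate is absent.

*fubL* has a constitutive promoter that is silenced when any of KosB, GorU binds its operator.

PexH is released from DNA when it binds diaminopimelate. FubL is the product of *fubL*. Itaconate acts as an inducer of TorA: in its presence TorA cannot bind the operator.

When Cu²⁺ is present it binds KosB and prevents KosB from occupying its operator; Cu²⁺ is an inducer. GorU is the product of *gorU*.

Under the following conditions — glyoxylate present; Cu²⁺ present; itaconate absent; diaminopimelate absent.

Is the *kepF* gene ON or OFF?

Diaminopimelate is absent, so PexH is active.
Cu²⁺ is present, so KosB is inactive.
Glyoxylate is present, so QilU is inactive.
Required activator QilU is absent, so *gorU* is not transcribed.
So GorU is not produced.
With no repressor bound, *fubL* is transcribed.
So FubL is produced and active.
Itaconate is absent, so TorA is active.
With repressor PexH bound, *kepF* is not transcribed.

OFF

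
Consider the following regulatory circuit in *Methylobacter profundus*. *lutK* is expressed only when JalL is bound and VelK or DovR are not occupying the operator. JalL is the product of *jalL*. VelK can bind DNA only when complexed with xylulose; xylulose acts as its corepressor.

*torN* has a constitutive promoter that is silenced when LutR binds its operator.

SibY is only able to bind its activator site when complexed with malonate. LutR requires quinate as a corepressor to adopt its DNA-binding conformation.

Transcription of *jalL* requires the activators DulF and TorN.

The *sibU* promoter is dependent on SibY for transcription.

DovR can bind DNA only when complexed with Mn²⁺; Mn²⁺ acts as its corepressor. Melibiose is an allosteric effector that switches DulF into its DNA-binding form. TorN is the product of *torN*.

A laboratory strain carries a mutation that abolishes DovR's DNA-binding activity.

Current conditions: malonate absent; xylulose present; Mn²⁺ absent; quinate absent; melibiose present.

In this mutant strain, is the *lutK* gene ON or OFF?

Melibiose is present, so DulF is active.
Quinate is absent, so LutR is inactive.
With no repressor bound, *torN* is transcribed.
So TorN is produced and active.
No repressor is bound and DulF and TorN are active, so *jalL* is transcribed.
So JalL is produced and active.
Xylulose is present, so VelK is active.
DovR is non-functional in this strain, so it has no effect.
With repressor VelK bound, *lutK* is not transcribed.

OFF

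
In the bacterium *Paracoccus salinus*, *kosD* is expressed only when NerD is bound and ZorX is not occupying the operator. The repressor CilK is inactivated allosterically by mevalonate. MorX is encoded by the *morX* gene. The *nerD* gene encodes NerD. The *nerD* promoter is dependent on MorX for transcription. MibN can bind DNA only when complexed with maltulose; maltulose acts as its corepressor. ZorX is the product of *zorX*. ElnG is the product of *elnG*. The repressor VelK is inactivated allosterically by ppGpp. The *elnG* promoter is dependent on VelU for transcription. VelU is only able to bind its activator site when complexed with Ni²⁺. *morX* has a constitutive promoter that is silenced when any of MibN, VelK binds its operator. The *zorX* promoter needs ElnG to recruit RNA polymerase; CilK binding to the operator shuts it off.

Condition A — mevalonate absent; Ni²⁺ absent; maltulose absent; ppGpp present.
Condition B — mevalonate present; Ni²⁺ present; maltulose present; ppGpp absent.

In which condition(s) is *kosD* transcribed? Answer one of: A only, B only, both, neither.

Condition A:
Mevalonate is absent, so CilK is active.
Ni²⁺ is absent, so VelU is inactive.
Required activator VelU is absent, so *elnG* is not transcribed.
So ElnG is not produced.
With repressor CilK bound, *zorX* is not transcribed.
So ZorX is not produced.
Maltulose is absent, so MibN is inactive.
ppGpp is present, so VelK is inactive.
With no repressor bound, *morX* is transcribed.
So MorX is produced and active.
No repressor is bound and MorX is active, so *nerD* is transcribed.
So NerD is produced and active.
No repressor is bound and NerD is active, so *kosD* is transcribed.
→ *kosD* is ON in A.
Condition B:
Mevalonate is present, so CilK is inactive.
Ni²⁺ is present, so VelU is active.
No repressor is bound and VelU is active, so *elnG* is transcribed.
So ElnG is produced and active.
No repressor is bound and ElnG is active, so *zorX* is transcribed.
So ZorX is produced and active.
Maltulose is present, so MibN is active.
ppGpp is absent, so VelK is active.
With repressor MibN bound, *morX* is not transcribed.
So MorX is not produced.
Required activator MorX is absent, so *nerD* is not transcribed.
So NerD is not produced.
With repressor ZorX bound, *kosD* is not transcribed.
→ *kosD* is OFF in B.

A only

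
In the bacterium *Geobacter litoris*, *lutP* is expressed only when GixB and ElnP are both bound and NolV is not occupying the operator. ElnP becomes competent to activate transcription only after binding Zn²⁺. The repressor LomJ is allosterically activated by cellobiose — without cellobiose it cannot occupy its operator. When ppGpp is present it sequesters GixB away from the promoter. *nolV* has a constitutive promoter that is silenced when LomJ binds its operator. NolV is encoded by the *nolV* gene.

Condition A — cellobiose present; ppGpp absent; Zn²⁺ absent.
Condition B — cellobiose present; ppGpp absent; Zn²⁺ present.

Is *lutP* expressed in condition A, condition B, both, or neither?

Condition A:
Cellobiose is present, so LomJ is active.
With repressor LomJ bound, *nolV* is not transcribed.
So NolV is not produced.
ppGpp is absent, so GixB is active.
Zn²⁺ is absent, so ElnP is inactive.
Required activator ElnP is absent, so *lutP* is not transcribed.
→ *lutP* is OFF in A.
Condition B:
Cellobiose is present, so LomJ is active.
With repressor LomJ bound, *nolV* is not transcribed.
So NolV is not produced.
ppGpp is absent, so GixB is active.
Zn²⁺ is present, so ElnP is active.
No repressor is bound and GixB and ElnP are active, so *lutP* is transcribed.
→ *lutP* is ON in B.

B only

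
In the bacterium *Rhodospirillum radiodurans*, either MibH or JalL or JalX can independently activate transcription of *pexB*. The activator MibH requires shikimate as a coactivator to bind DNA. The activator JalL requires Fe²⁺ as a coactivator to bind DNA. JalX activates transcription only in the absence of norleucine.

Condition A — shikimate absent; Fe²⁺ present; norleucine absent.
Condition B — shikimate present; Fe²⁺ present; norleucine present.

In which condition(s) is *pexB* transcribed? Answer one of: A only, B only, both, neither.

Condition A:
Shikimate is absent, so MibH is inactive.
Fe²⁺ is present, so JalL is active.
Norleucine is absent, so JalX is active.
Activator JalL is present, so *pexB* is transcribed.
→ *pexB* is ON in A.
Condition B:
Shikimate is present, so MibH is active.
Fe²⁺ is present, so JalL is active.
Norleucine is present, so JalX is inactive.
Activator MibH is present, so *pexB* is transcribed.
→ *pexB* is ON in B.

both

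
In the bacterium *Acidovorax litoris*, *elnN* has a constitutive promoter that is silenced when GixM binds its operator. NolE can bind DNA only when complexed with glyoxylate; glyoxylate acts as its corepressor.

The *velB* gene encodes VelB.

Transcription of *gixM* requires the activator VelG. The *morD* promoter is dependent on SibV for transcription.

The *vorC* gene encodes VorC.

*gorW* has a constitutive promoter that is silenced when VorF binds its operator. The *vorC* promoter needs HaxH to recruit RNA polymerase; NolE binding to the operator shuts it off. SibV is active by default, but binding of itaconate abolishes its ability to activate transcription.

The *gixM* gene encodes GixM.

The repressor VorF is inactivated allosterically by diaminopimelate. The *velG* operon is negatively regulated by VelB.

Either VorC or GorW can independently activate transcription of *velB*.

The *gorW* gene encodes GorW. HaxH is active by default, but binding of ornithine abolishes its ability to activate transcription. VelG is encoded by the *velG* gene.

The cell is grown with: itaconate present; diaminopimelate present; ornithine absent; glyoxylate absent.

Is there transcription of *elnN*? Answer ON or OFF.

ON

Ornithine is absent, so HaxH is active.
Glyoxylate is absent, so NolE is inactive.
No repressor is bound and HaxH is active, so *vorC* is transcribed.
So VorC is produced and active.
Diaminopimelate is present, so VorF is inactive.
With no repressor bound, *gorW* is transcribed.
So GorW is produced and active.
Activator VorC is present, so *velB* is transcribed.
So VelB is produced and active.
With repressor VelB bound, *velG* is not transcribed.
So VelG is not produced.
Required activator VelG is absent, so *gixM* is not transcribed.
So GixM is not produced.
With no repressor bound, *elnN* is transcribed.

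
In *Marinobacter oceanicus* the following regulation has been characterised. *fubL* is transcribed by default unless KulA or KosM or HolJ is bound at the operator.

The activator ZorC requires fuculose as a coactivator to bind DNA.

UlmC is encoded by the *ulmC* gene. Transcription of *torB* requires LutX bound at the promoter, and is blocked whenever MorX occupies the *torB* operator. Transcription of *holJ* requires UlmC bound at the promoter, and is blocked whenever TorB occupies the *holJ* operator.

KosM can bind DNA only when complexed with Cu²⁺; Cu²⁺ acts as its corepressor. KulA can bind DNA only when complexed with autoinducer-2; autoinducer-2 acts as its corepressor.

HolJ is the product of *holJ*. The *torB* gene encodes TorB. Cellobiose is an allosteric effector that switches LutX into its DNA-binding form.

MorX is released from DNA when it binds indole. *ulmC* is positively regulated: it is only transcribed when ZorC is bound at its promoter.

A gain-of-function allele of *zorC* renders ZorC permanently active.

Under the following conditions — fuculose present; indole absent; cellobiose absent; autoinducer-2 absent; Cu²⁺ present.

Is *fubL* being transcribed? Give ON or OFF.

OFF

Autoinducer-2 is absent, so KulA is inactive.
Cu²⁺ is present, so KosM is active.
ZorC is constitutively active in this strain.
No repressor is bound and ZorC is active, so *ulmC* is transcribed.
So UlmC is produced and active.
Cellobiose is absent, so LutX is inactive.
Indole is absent, so MorX is active.
With repressor MorX bound, *torB* is not transcribed.
So TorB is not produced.
No repressor is bound and UlmC is active, so *holJ* is transcribed.
So HolJ is produced and active.
With repressor KosM bound, *fubL* is not transcribed.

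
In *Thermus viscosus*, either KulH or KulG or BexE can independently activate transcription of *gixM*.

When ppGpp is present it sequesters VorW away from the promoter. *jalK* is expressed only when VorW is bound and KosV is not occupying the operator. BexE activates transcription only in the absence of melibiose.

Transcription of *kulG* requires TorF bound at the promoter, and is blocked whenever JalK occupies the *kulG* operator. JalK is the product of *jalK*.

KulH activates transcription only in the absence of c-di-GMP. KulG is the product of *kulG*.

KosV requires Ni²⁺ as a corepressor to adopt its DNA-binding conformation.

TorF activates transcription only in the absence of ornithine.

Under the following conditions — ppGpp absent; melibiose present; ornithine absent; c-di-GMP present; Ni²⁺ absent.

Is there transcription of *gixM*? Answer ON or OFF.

OFF

c-di-GMP is present, so KulH is inactive.
Ni²⁺ is absent, so KosV is inactive.
ppGpp is absent, so VorW is active.
No repressor is bound and VorW is active, so *jalK* is transcribed.
So JalK is produced and active.
Ornithine is absent, so TorF is active.
With repressor JalK bound, *kulG* is not transcribed.
So KulG is not produced.
Melibiose is present, so BexE is inactive.
No activator is available at the *gixM* promoter, so *gixM* is not transcribed.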